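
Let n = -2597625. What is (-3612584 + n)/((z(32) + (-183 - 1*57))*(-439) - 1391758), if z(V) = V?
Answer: 6210209/1300446 ≈ 4.7754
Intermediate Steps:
(-3612584 + n)/((z(32) + (-183 - 1*57))*(-439) - 1391758) = (-3612584 - 2597625)/((32 + (-183 - 1*57))*(-439) - 1391758) = -6210209/((32 + (-183 - 57))*(-439) - 1391758) = -6210209/((32 - 240)*(-439) - 1391758) = -6210209/(-208*(-439) - 1391758) = -6210209/(91312 - 1391758) = -6210209/(-1300446) = -6210209*(-1/1300446) = 6210209/1300446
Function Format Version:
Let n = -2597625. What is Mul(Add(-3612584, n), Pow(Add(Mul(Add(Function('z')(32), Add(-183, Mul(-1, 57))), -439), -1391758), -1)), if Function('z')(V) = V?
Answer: Rational(6210209, 1300446) ≈ 4.7754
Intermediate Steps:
Mul(Add(-3612584, n), Pow(Add(Mul(Add(Function('z')(32), Add(-183, Mul(-1, 57))), -439), -1391758), -1)) = Mul(Add(-3612584, -2597625), Pow(Add(Mul(Add(32, Add(-183, Mul(-1, 57))), -439), -1391758), -1)) = Mul(-6210209, Pow(Add(Mul(Add(32, Add(-183, -57)), -439), -1391758), -1)) = Mul(-6210209, Pow(Add(Mul(Add(32, -240), -439), -1391758), -1)) = Mul(-6210209, Pow(Add(Mul(-208, -439), -1391758), -1)) = Mul(-6210209, Pow(Add(91312, -1391758), -1)) = Mul(-6210209, Pow(-1300446, -1)) = Mul(-6210209, Rational(-1, 1300446)) = Rational(6210209, 1300446)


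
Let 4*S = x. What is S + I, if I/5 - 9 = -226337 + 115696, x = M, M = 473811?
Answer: -1738829/4 ≈ -4.3471e+5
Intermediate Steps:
x = 473811
S = 473811/4 (S = (¼)*473811 = 473811/4 ≈ 1.1845e+5)
I = -553160 (I = 45 + 5*(-226337 + 115696) = 45 + 5*(-110641) = 45 - 553205 = -553160)
S + I = 473811/4 - 553160 = -1738829/4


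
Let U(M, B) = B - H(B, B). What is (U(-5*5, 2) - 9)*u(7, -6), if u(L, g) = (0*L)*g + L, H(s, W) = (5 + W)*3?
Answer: -196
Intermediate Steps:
H(s, W) = 15 + 3*W
u(L, g) = L (u(L, g) = 0*g + L = 0 + L = L)
U(M, B) = -15 - 2*B (U(M, B) = B - (15 + 3*B) = B + (-15 - 3*B) = -15 - 2*B)
(U(-5*5, 2) - 9)*u(7, -6) = ((-15 - 2*2) - 9)*7 = ((-15 - 4) - 9)*7 = (-19 - 9)*7 = -28*7 = -196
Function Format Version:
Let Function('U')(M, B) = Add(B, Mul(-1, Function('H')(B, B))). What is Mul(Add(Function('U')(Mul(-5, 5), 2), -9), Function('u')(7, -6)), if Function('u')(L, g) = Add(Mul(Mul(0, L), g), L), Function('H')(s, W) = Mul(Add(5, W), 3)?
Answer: -196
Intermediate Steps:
Function('H')(s, W) = Add(15, Mul(3, W))
Function('u')(L, g) = L (Function('u')(L, g) = Add(Mul(0, g), L) = Add(0, L) = L)
Function('U')(M, B) = Add(-15, Mul(-2, B)) (Function('U')(M, B) = Add(B, Mul(-1, Add(15, Mul(3, B)))) = Add(B, Add(-15, Mul(-3, B))) = Add(-15, Mul(-2, B)))
Mul(Add(Function('U')(Mul(-5, 5), 2), -9), Function('u')(7, -6)) = Mul(Add(Add(-15, Mul(-2, 2)), -9), 7) = Mul(Add(Add(-15, -4), -9), 7) = Mul(Add(-19, -9), 7) = Mul(-28, 7) = -196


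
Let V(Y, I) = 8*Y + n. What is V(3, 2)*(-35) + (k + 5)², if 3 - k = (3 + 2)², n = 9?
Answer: -866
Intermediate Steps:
k = -22 (k = 3 - (3 + 2)² = 3 - 1*5² = 3 - 1*25 = 3 - 25 = -22)
V(Y, I) = 9 + 8*Y (V(Y, I) = 8*Y + 9 = 9 + 8*Y)
V(3, 2)*(-35) + (k + 5)² = (9 + 8*3)*(-35) + (-22 + 5)² = (9 + 24)*(-35) + (-17)² = 33*(-35) + 289 = -1155 + 289 = -866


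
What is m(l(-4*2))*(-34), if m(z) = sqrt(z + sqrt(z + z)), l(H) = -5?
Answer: -34*sqrt(-5 + I*sqrt(10)) ≈ -23.011 - 79.432*I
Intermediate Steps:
m(z) = sqrt(z + sqrt(2)*sqrt(z)) (m(z) = sqrt(z + sqrt(2*z)) = sqrt(z + sqrt(2)*sqrt(z)))
m(l(-4*2))*(-34) = sqrt(-5 + sqrt(2)*sqrt(-5))*(-34) = sqrt(-5 + sqrt(2)*(I*sqrt(5)))*(-34) = sqrt(-5 + I*sqrt(10))*(-34) = -34*sqrt(-5 + I*sqrt(10))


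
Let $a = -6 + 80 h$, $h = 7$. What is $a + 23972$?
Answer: $24526$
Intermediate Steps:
$a = 554$ ($a = -6 + 80 \cdot 7 = -6 + 560 = 554$)
$a + 23972 = 554 + 23972 = 24526$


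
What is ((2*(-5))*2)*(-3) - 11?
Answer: 49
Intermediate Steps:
((2*(-5))*2)*(-3) - 11 = -10*2*(-3) - 11 = -20*(-3) - 11 = 60 - 11 = 49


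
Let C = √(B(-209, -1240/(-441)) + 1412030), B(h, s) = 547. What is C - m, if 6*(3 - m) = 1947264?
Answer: 324541 + 3*√156953 ≈ 3.2573e+5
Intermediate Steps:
m = -324541 (m = 3 - ⅙*1947264 = 3 - 324544 = -324541)
C = 3*√156953 (C = √(547 + 1412030) = √1412577 = 3*√156953 ≈ 1188.5)
C - m = 3*√156953 - 1*(-324541) = 3*√156953 + 324541 = 324541 + 3*√156953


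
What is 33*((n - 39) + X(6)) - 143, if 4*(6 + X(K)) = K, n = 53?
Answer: 341/2 ≈ 170.50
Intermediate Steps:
X(K) = -6 + K/4
33*((n - 39) + X(6)) - 143 = 33*((53 - 39) + (-6 + (¼)*6)) - 143 = 33*(14 + (-6 + 3/2)) - 143 = 33*(14 - 9/2) - 143 = 33*(19/2) - 143 = 627/2 - 143 = 341/2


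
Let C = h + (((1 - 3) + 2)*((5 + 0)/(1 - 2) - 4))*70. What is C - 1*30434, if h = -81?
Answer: -30515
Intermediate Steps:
C = -81 (C = -81 + (((1 - 3) + 2)*((5 + 0)/(1 - 2) - 4))*70 = -81 + ((-2 + 2)*(5/(-1) - 4))*70 = -81 + (0*(5*(-1) - 4))*70 = -81 + (0*(-5 - 4))*70 = -81 + (0*(-9))*70 = -81 + 0*70 = -81 + 0 = -81)
C - 1*30434 = -81 - 1*30434 = -81 - 30434 = -30515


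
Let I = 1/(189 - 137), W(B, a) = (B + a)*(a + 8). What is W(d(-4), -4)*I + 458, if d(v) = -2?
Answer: 5948/13 ≈ 457.54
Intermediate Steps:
W(B, a) = (8 + a)*(B + a) (W(B, a) = (B + a)*(8 + a) = (8 + a)*(B + a))
I = 1/52 ≈ 0.019231
W(d(-4), -4)*I + 458 = ((-4)**2 + 8*(-2) + 8*(-4) - 2*(-4))*(1/52) + 458 = (16 - 16 - 32 + 8)*(1/52) + 458 = -24*1/52 + 458 = -6/13 + 458 = 5948/13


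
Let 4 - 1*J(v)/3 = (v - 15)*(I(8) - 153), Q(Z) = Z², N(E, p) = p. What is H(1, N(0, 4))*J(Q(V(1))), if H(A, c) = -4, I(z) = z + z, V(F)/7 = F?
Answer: -55944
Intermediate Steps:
V(F) = 7*F
I(z) = 2*z
J(v) = -6153 + 411*v (J(v) = 12 - 3*(v - 15)*(2*8 - 153) = 12 - 3*(-15 + v)*(16 - 153) = 12 - 3*(-15 + v)*(-137) = 12 - 3*(2055 - 137*v) = 12 + (-6165 + 411*v) = -6153 + 411*v)
H(1, N(0, 4))*J(Q(V(1))) = -4*(-6153 + 411*(7*1)²) = -4*(-6153 + 411*7²) = -4*(-6153 + 411*49) = -4*(-6153 + 20139) = -4*13986 = -55944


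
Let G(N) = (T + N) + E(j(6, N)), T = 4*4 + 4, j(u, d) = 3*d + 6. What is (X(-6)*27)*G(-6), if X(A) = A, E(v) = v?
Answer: -324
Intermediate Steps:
j(u, d) = 6 + 3*d
T = 20 (T = 16 + 4 = 20)
G(N) = 26 + 4*N (G(N) = (20 + N) + (6 + 3*N) = 26 + 4*N)
(X(-6)*27)*G(-6) = (-6*27)*(26 + 4*(-6)) = -162*(26 - 24) = -162*2 = -324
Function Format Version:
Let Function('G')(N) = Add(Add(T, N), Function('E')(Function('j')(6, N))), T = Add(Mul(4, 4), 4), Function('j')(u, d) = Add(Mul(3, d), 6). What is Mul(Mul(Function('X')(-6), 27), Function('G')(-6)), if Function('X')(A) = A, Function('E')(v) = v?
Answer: -324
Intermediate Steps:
Function('j')(u, d) = Add(6, Mul(3, d))
T = 20 (T = Add(16, 4) = 20)
Function('G')(N) = Add(26, Mul(4, N)) (Function('G')(N) = Add(Add(20, N), Add(6, Mul(3, N))) = Add(26, Mul(4, N)))
Mul(Mul(Function('X')(-6), 27), Function('G')(-6)) = Mul(Mul(-6, 27), Add(26, Mul(4, -6))) = Mul(-162, Add(26, -24)) = Mul(-162, 2) = -324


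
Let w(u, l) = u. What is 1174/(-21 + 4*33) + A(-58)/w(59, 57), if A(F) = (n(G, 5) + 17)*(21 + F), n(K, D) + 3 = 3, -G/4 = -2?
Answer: -553/6549 ≈ -0.084440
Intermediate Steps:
G = 8 (G = -4*(-2) = 8)
n(K, D) = 0 (n(K, D) = -3 + 3 = 0)
A(F) = 357 + 17*F (A(F) = (0 + 17)*(21 + F) = 17*(21 + F) = 357 + 17*F)
1174/(-21 + 4*33) + A(-58)/w(59, 57) = 1174/(-21 + 4*33) + (357 + 17*(-58))/59 = 1174/(-21 + 132) + (357 - 986)*(1/59) = 1174/111 - 629*1/59 = 1174*(1/111) - 629/59 = 1174/111 - 629/59 = -553/6549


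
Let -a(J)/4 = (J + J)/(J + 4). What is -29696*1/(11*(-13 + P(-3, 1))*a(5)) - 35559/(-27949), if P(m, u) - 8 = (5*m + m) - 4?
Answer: -97879453/4611585 ≈ -21.225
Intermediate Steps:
a(J) = -8*J/(4 + J) (a(J) = -4*(J + J)/(J + 4) = -4*2*J/(4 + J) = -8*J/(4 + J))
P(m, u) = 4 + 6*m (P(m, u) = 8 + ((5*m + m) - 4) = 8 + (6*m - 4) = 8 + (-4 + 6*m) = 4 + 6*m)
-29696*1/(11*(-13 + P(-3, 1))*a(5)) - 35559/(-27949) = -29696*(-9/(440*(-13 + (4 + 6*(-3))))) - 35559/(-27949) = -29696*(-9/(440*(-13 + (4 - 18)))) - 35559*(-1/27949) = -29696*(-9/(440*(-13 - 14))) + 35559/27949 = -29696/(-27*(-40/9)*11) + 35559/27949 = -29696/(120*11) + 35559/27949 = -29696/1320 + 35559/27949 = -29696*1/1320 + 35559/27949 = -3712/165 + 35559/27949 = -97879453/4611585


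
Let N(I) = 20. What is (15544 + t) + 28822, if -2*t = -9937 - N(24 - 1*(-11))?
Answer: 98689/2 ≈ 49345.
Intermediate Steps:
t = 9957/2 (t = -(-9937 - 1*20)/2 = -(-9937 - 20)/2 = -½*(-9957) = 9957/2 ≈ 4978.5)
(15544 + t) + 28822 = (15544 + 9957/2) + 28822 = 41045/2 + 28822 = 98689/2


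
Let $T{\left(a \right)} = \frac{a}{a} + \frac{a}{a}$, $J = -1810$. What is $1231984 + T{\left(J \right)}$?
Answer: $1231986$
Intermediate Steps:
$T{\left(a \right)} = 2$ ($T{\left(a \right)} = 1 + 1 = 2$)
$1231984 + T{\left(J \right)} = 1231984 + 2 = 1231986$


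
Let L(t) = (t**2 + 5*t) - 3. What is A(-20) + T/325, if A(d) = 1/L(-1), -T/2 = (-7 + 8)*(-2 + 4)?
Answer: -353/2275 ≈ -0.15516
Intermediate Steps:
L(t) = -3 + t**2 + 5*t
T = -4 (T = -2*(-7 + 8)*(-2 + 4) = -2*2 = -4)
A(d) = -1/7 (A(d) = 1/(-3 + (-1)**2 + 5*(-1)) = 1/(-3 + 1 - 5) = 1/(-7) = -1/7)
A(-20) + T/325 = -1/7 - 4/325 = -353/2275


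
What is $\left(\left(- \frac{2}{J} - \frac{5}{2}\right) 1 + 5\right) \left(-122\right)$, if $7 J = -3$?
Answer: $- \frac{2623}{3} \approx -874.33$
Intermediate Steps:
$J = - \frac{3}{7}$ ($J = \frac{1}{7} \left(-3\right) = - \frac{3}{7} \approx -0.42857$)
$\left(\left(- \frac{2}{J} - \frac{5}{2}\right) 1 + 5\right) \left(-122\right) = \left(\left(- \frac{2}{- \frac{3}{7}} - \frac{5}{2}\right) 1 + 5\right) \left(-122\right) = \left(\left(\left(-2\right) \left(- \frac{7}{3}\right) - \frac{5}{2}\right) 1 + 5\right) \left(-122\right) = \left(\left(\frac{14}{3} - \frac{5}{2}\right) 1 + 5\right) \left(-122\right) = \left(\frac{13}{6} \cdot 1 + 5\right) \left(-122\right) = \left(\frac{13}{6} + 5\right) \left(-122\right) = \frac{43}{6} \left(-122\right) = - \frac{2623}{3}$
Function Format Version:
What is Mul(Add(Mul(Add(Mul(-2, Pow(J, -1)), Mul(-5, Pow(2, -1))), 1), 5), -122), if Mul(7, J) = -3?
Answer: Rational(-2623, 3) ≈ -874.33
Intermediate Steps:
J = Rational(-3, 7) (J = Mul(Rational(1, 7), -3) = Rational(-3, 7) ≈ -0.42857)
Mul(Add(Mul(Add(Mul(-2, Pow(J, -1)), Mul(-5, Pow(2, -1))), 1), 5), -122) = Mul(Add(Mul(Add(Mul(-2, Pow(Rational(-3, 7), -1)), Mul(-5, Pow(2, -1))), 1), 5), -122) = Mul(Add(Mul(Add(Mul(-2, Rational(-7, 3)), Mul(-5, Rational(1, 2))), 1), 5), -122) = Mul(Add(Mul(Add(Rational(14, 3), Rational(-5, 2)), 1), 5), -122) = Mul(Add(Mul(Rational(13, 6), 1), 5), -122) = Mul(Add(Rational(13, 6), 5), -122) = Mul(Rational(43, 6), -122) = Rational(-2623, 3)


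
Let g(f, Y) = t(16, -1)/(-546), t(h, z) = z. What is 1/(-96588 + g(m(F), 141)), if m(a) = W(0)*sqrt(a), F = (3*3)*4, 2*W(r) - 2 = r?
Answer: -546/52737047 ≈ -1.0353e-5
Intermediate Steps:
W(r) = 1 + r/2
F = 36 (F = 9*4 = 36)
m(a) = sqrt(a) (m(a) = (1 + (1/2)*0)*sqrt(a) = (1 + 0)*sqrt(a) = 1*sqrt(a) = sqrt(a))
g(f, Y) = 1/546 (g(f, Y) = -1/(-546) = -1*(-1/546) = 1/546)
1/(-96588 + g(m(F), 141)) = 1/(-96588 + 1/546) = 1/(-52737047/546) = -546/52737047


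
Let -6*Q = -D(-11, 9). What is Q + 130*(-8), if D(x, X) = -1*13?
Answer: -6253/6 ≈ -1042.2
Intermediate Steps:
D(x, X) = -13
Q = -13/6 (Q = -(-1)*(-13)/6 = -1/6*13 = -13/6 ≈ -2.1667)
Q + 130*(-8) = -13/6 + 130*(-8) = -13/6 - 1040 = -6253/6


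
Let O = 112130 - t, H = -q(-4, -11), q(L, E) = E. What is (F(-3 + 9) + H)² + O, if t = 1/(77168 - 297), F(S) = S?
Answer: 8641760948/76871 ≈ 1.1242e+5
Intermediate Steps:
t = 1/76871 ≈ 1.3009e-5
H = 11 (H = -1*(-11) = 11)
O = 8619545229/76871 (O = 112130 - 1*1/76871 = 112130 - 1/76871 = 8619545229/76871 ≈ 1.1213e+5)
(F(-3 + 9) + H)² + O = ((-3 + 9) + 11)² + 8619545229/76871 = (6 + 11)² + 8619545229/76871 = 17² + 8619545229/76871 = 289 + 8619545229/76871 = 8641760948/76871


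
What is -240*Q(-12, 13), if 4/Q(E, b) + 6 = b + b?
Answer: -48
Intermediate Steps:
Q(E, b) = 4/(-6 + 2*b) (Q(E, b) = 4/(-6 + (b + b)) = 4/(-6 + 2*b))
-240*Q(-12, 13) = -480/(-3 + 13) = -480/10 = -240*⅕ = -48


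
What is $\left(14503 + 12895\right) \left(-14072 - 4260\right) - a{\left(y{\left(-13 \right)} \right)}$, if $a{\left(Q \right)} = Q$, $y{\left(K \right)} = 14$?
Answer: $-502260150$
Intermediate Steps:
$\left(14503 + 12895\right) \left(-14072 - 4260\right) - a{\left(y{\left(-13 \right)} \right)} = \left(14503 + 12895\right) \left(-14072 - 4260\right) - 14 = 27398 \left(-18332\right) - 14 = -502260136 - 14 = -502260150$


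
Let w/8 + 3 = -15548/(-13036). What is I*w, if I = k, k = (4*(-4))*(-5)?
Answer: -3769600/3259 ≈ -1156.7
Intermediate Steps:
k = 80 (k = -16*(-5) = 80)
I = 80
w = -47120/3259 (w = -24 + 8*(-15548/(-13036)) = -24 + 8*(-15548*(-1/13036)) = -24 + 8*(3887/3259) = -24 + 31096/3259 = -47120/3259 ≈ -14.458)
I*w = 80*(-47120/3259) = -3769600/3259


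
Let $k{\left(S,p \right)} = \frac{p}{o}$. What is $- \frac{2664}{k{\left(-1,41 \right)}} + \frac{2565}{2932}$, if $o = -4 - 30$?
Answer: $\frac{265673997}{120212} \approx 2210.0$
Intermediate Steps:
$o = -34$ ($o = -4 - 30 = -34$)
$k{\left(S,p \right)} = - \frac{p}{34}$ ($k{\left(S,p \right)} = \frac{p}{-34} = p \left(- \frac{1}{34}\right) = - \frac{p}{34}$)
$- \frac{2664}{k{\left(-1,41 \right)}} + \frac{2565}{2932} = - \frac{2664}{\left(- \frac{1}{34}\right) 41} + \frac{2565}{2932} = - \frac{2664}{- \frac{41}{34}} + 2565 \cdot \frac{1}{2932} = \left(-2664\right) \left(- \frac{34}{41}\right) + \frac{2565}{2932} = \frac{90576}{41} + \frac{2565}{2932} = \frac{265673997}{120212}$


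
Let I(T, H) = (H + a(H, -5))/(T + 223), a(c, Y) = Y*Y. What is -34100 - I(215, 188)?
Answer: -4978671/146 ≈ -34101.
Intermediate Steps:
a(c, Y) = Y**2
I(T, H) = (25 + H)/(223 + T) (I(T, H) = (H + (-5)**2)/(T + 223) = (H + 25)/(223 + T) = (25 + H)/(223 + T))
-34100 - I(215, 188) = -34100 - (25 + 188)/(223 + 215) = -34100 - 213/438 = -34100 - 1*71/146 = -34100 - 71/146 = -4978671/146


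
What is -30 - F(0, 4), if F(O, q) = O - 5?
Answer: -25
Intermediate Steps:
F(O, q) = -5 + O
-30 - F(0, 4) = -30 - (-5 + 0) = -30 - 1*(-5) = -30 + 5 = -25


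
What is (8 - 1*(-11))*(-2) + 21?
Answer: -17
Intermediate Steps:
(8 - 1*(-11))*(-2) + 21 = (8 + 11)*(-2) + 21 = 19*(-2) + 21 = -38 + 21 = -17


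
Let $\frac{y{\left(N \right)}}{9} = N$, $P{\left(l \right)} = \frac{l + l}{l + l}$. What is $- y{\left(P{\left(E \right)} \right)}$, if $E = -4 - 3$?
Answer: $-9$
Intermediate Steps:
$E = -7$ ($E = -4 - 3 = -7$)
$P{\left(l \right)} = 1$ ($P{\left(l \right)} = \frac{2 l}{2 l} = 2 l \frac{1}{2 l} = 1$)
$y{\left(N \right)} = 9 N$
$- y{\left(P{\left(E \right)} \right)} = - 9 \cdot 1 = \left(-1\right) 9 = -9$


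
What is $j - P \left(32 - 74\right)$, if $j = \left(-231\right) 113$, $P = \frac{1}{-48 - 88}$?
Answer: $- \frac{1775025}{68} \approx -26103.0$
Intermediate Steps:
$P = - \frac{1}{136}$ ($P = \frac{1}{-136} = - \frac{1}{136} \approx -0.0073529$)
$j = -26103$
$j - P \left(32 - 74\right) = -26103 - - \frac{32 - 74}{136} = -26103 - \left(- \frac{1}{136}\right) \left(-42\right) = -26103 - \frac{21}{68} = - \frac{1775025}{68}$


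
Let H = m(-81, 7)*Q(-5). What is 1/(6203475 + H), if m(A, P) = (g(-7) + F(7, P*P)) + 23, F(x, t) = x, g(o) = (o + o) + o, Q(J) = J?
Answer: 1/6203430 ≈ 1.6120e-7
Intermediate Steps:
g(o) = 3*o (g(o) = 2*o + o = 3*o)
m(A, P) = 9 (m(A, P) = (3*(-7) + 7) + 23 = (-21 + 7) + 23 = -14 + 23 = 9)
H = -45 (H = 9*(-5) = -45)
1/(6203475 + H) = 1/(6203475 - 45) = 1/6203430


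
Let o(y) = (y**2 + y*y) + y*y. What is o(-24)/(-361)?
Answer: -1728/361 ≈ -4.7867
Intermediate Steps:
o(y) = 3*y**2 (o(y) = (y**2 + y**2) + y**2 = 2*y**2 + y**2 = 3*y**2)
o(-24)/(-361) = (3*(-24)**2)/(-361) = (3*576)*(-1/361) = 1728*(-1/361) = -1728/361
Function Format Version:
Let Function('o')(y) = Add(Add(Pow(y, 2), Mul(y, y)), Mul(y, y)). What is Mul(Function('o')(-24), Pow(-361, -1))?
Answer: Rational(-1728, 361) ≈ -4.7867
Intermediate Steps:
Function('o')(y) = Mul(3, Pow(y, 2)) (Function('o')(y) = Add(Add(Pow(y, 2), Pow(y, 2)), Pow(y, 2)) = Add(Mul(2, Pow(y, 2)), Pow(y, 2)) = Mul(3, Pow(y, 2)))
Mul(Function('o')(-24), Pow(-361, -1)) = Mul(Mul(3, Pow(-24, 2)), Pow(-361, -1)) = Mul(Mul(3, 576), Rational(-1, 361)) = Mul(1728, Rational(-1, 361)) = Rational(-1728, 361)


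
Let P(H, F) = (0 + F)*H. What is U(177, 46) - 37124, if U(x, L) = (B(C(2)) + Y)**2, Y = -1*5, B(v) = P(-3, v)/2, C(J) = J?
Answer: -37060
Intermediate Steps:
P(H, F) = F*H
B(v) = -3*v/2 (B(v) = (v*(-3))/2 = -3*v*(1/2) = -3*v/2)
Y = -5
U(x, L) = 64 (U(x, L) = (-3/2*2 - 5)**2 = (-3 - 5)**2 = (-8)**2 = 64)
U(177, 46) - 37124 = 64 - 37124 = -37060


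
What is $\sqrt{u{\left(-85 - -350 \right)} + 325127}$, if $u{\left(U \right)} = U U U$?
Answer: $4 \sqrt{1183422} \approx 4351.4$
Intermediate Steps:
$u{\left(U \right)} = U^{3}$ ($u{\left(U \right)} = U^{2} U = U^{3}$)
$\sqrt{u{\left(-85 - -350 \right)} + 325127} = \sqrt{\left(-85 - -350\right)^{3} + 325127} = \sqrt{\left(-85 + 350\right)^{3} + 325127} = \sqrt{265^{3} + 325127} = \sqrt{18609625 + 325127} = \sqrt{18934752} = 4 \sqrt{1183422}$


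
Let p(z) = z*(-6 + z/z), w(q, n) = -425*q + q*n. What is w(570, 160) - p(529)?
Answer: -148405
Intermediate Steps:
w(q, n) = -425*q + n*q
p(z) = -5*z (p(z) = z*(-6 + 1) = z*(-5) = -5*z)
w(570, 160) - p(529) = 570*(-425 + 160) - (-5)*529 = 570*(-265) - 1*(-2645) = -151050 + 2645 = -148405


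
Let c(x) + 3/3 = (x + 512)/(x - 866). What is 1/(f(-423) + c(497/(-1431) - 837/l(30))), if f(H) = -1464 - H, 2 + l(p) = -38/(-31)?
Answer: -2458775/2543809431 ≈ -0.00096657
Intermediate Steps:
l(p) = -24/31 (l(p) = -2 - 38/(-31) = -2 - 38*(-1/31) = -2 + 38/31 = -24/31)
c(x) = -1 + (512 + x)/(-866 + x) (c(x) = -1 + (x + 512)/(x - 866) = -1 + (512 + x)/(-866 + x))
1/(f(-423) + c(497/(-1431) - 837/l(30))) = 1/((-1464 - 1*(-423)) + 1378/(-866 + (497/(-1431) - 837/(-24/31)))) = 1/((-1464 + 423) + 1378/(-866 + (497*(-1/1431) - 837*(-31/24)))) = 1/(-1041 + 1378/(-866 + (-497/1431 + 8649/8))) = 1/(-1041 + 1378/(-866 + 12372743/11448)) = 1/(-1041 + 1378/(2458775/11448)) = 1/(-1041 + 1378*(11448/2458775)) = 1/(-1041 + 15775344/2458775) = 1/(-2543809431/2458775) = -2458775/2543809431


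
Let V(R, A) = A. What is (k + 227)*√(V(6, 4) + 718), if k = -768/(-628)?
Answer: 680789*√2/157 ≈ 6132.4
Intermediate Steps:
k = 192/157 (k = -768*(-1/628) = 192/157 ≈ 1.2229)
(k + 227)*√(V(6, 4) + 718) = (192/157 + 227)*√(4 + 718) = 35831*√722/157 = 35831*(19*√2)/157 = 680789*√2/157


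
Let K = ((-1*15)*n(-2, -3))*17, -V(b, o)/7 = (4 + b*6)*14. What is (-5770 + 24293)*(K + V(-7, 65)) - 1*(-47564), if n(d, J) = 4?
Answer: 50133756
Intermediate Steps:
V(b, o) = -392 - 588*b (V(b, o) = -7*(4 + b*6)*14 = -7*(4 + 6*b)*14 = -7*(56 + 84*b) = -392 - 588*b)
K = -1020 (K = (-1*15*4)*17 = -15*4*17 = -60*17 = -1020)
(-5770 + 24293)*(K + V(-7, 65)) - 1*(-47564) = (-5770 + 24293)*(-1020 + (-392 - 588*(-7))) - 1*(-47564) = 18523*(-1020 + (-392 + 4116)) + 47564 = 18523*(-1020 + 3724) + 47564 = 18523*2704 + 47564 = 50086192 + 47564 = 50133756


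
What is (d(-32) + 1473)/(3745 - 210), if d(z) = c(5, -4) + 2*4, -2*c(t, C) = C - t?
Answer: 2971/7070 ≈ 0.42023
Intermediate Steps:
c(t, C) = t/2 - C/2 (c(t, C) = -(C - t)/2 = t/2 - C/2)
d(z) = 25/2 (d(z) = ((½)*5 - ½*(-4)) + 2*4 = (5/2 + 2) + 8 = 9/2 + 8 = 25/2)
(d(-32) + 1473)/(3745 - 210) = (25/2 + 1473)/(3745 - 210) = (2971/2)/3535 = (2971/2)*(1/3535) = 2971/7070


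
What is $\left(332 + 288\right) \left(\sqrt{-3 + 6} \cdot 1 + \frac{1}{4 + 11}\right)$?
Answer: $\frac{124}{3} + 620 \sqrt{3} \approx 1115.2$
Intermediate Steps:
$\left(332 + 288\right) \left(\sqrt{-3 + 6} \cdot 1 + \frac{1}{4 + 11}\right) = 620 \left(\sqrt{3} \cdot 1 + \frac{1}{15}\right) = 620 \left(\sqrt{3} + \frac{1}{15}\right) = 620 \left(\frac{1}{15} + \sqrt{3}\right) = \frac{124}{3} + 620 \sqrt{3}$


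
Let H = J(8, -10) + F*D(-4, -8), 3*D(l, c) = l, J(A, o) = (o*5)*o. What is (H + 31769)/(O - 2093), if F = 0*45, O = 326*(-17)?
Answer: -32269/7635 ≈ -4.2265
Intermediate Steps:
J(A, o) = 5*o**2 (J(A, o) = (5*o)*o = 5*o**2)
D(l, c) = l/3
O = -5542
F = 0
H = 500 (H = 5*(-10)**2 + 0*((1/3)*(-4)) = 5*100 + 0*(-4/3) = 500 + 0 = 500)
(H + 31769)/(O - 2093) = (500 + 31769)/(-5542 - 2093) = 32269/(-7635) = 32269*(-1/7635) = -32269/7635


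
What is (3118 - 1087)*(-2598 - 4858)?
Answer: -15143136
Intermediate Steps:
(3118 - 1087)*(-2598 - 4858) = 2031*(-7456) = -15143136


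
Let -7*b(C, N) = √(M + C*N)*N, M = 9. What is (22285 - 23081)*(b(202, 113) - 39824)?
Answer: 31699904 + 89948*√22835/7 ≈ 3.3642e+7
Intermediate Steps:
b(C, N) = -N*√(9 + C*N)/7 (b(C, N) = -√(9 + C*N)*N/7 = -N*√(9 + C*N)/7)
(22285 - 23081)*(b(202, 113) - 39824) = (22285 - 23081)*(-⅐*113*√(9 + 202*113) - 39824) = -796*(-⅐*113*√(9 + 22826) - 39824) = -796*(-⅐*113*√22835 - 39824) = -796*(-113*√22835/7 - 39824) = -796*(-39824 - 113*√22835/7) = 31699904 + 89948*√22835/7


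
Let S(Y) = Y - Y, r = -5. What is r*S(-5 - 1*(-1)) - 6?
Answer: -6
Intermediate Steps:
S(Y) = 0
r*S(-5 - 1*(-1)) - 6 = -5*0 - 6 = 0 - 6 = -6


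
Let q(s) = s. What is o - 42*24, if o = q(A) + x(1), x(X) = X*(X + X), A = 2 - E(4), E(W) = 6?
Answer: -1010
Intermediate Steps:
A = -4 (A = 2 - 1*6 = 2 - 6 = -4)
x(X) = 2*X² (x(X) = X*(2*X) = 2*X²)
o = -2 (o = -4 + 2*1² = -4 + 2*1 = -4 + 2 = -2)
o - 42*24 = -2 - 42*24 = -2 - 1008 = -1010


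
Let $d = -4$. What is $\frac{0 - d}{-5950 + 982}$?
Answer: $- \frac{1}{1242} \approx -0.00080515$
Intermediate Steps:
$\frac{0 - d}{-5950 + 982} = \frac{0 - -4}{-5950 + 982} = \frac{0 + 4}{-4968} = \left(- \frac{1}{4968}\right) 4 = - \frac{1}{1242}$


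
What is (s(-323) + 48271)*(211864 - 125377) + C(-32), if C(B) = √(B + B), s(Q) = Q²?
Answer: 13197916200 + 8*I ≈ 1.3198e+10 + 8.0*I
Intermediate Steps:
C(B) = √2*√B (C(B) = √(2*B) = √2*√B)
(s(-323) + 48271)*(211864 - 125377) + C(-32) = ((-323)² + 48271)*(211864 - 125377) + √2*√(-32) = (104329 + 48271)*86487 + √2*(4*I*√2) = 152600*86487 + 8*I = 13197916200 + 8*I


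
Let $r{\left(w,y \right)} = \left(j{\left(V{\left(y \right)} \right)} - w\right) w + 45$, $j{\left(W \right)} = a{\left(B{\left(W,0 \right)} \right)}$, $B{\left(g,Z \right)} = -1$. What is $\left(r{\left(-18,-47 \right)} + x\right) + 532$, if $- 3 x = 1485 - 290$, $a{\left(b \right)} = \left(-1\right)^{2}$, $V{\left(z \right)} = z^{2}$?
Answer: $- \frac{490}{3} \approx -163.33$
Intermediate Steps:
$a{\left(b \right)} = 1$
$j{\left(W \right)} = 1$
$r{\left(w,y \right)} = 45 + w \left(1 - w\right)$ ($r{\left(w,y \right)} = \left(1 - w\right) w + 45 = w \left(1 - w\right) + 45 = 45 + w \left(1 - w\right)$)
$x = - \frac{1195}{3}$ ($x = - \frac{1485 - 290}{3} = \left(- \frac{1}{3}\right) 1195 = - \frac{1195}{3} \approx -398.33$)
$\left(r{\left(-18,-47 \right)} + x\right) + 532 = \left(\left(45 - 18 - \left(-18\right)^{2}\right) - \frac{1195}{3}\right) + 532 = \left(\left(45 - 18 - 324\right) - \frac{1195}{3}\right) + 532 = \left(-297 - \frac{1195}{3}\right) + 532 = - \frac{2086}{3} + 532 = - \frac{490}{3}$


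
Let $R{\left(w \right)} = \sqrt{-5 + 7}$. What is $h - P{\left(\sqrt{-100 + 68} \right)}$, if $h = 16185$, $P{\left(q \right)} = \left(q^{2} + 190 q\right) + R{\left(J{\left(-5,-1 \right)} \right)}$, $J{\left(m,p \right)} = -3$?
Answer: $16217 - \sqrt{2} \left(1 + 760 i\right) \approx 16216.0 - 1074.8 i$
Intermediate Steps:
$R{\left(w \right)} = \sqrt{2}$
$P{\left(q \right)} = \sqrt{2} + q^{2} + 190 q$ ($P{\left(q \right)} = \left(q^{2} + 190 q\right) + \sqrt{2} = \sqrt{2} + q^{2} + 190 q$)
$h - P{\left(\sqrt{-100 + 68} \right)} = 16185 - \left(\sqrt{2} + \left(\sqrt{-100 + 68}\right)^{2} + 190 \sqrt{-100 + 68}\right) = 16185 - \left(\sqrt{2} + \left(\sqrt{-32}\right)^{2} + 190 \sqrt{-32}\right) = 16185 - \left(\sqrt{2} + \left(4 i \sqrt{2}\right)^{2} + 190 \cdot 4 i \sqrt{2}\right) = 16185 - \left(\sqrt{2} - 32 + 760 i \sqrt{2}\right) = 16185 - \left(-32 + \sqrt{2} + 760 i \sqrt{2}\right) = 16217 - \sqrt{2} - 760 i \sqrt{2}$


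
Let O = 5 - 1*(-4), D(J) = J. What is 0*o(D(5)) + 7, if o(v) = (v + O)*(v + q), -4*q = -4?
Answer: 7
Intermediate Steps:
q = 1 (q = -1/4*(-4) = 1)
O = 9 (O = 5 + 4 = 9)
o(v) = (1 + v)*(9 + v) (o(v) = (v + 9)*(v + 1) = (9 + v)*(1 + v) = (1 + v)*(9 + v))
0*o(D(5)) + 7 = 0*(9 + 5**2 + 10*5) + 7 = 0*(9 + 25 + 50) + 7 = 0*84 + 7 = 0 + 7 = 7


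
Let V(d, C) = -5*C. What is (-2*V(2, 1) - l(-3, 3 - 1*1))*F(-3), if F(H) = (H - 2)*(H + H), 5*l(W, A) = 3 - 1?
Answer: 288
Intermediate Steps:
l(W, A) = 2/5 (l(W, A) = (3 - 1)/5 = (1/5)*2 = 2/5)
F(H) = 2*H*(-2 + H) (F(H) = (-2 + H)*(2*H) = 2*H*(-2 + H))
(-2*V(2, 1) - l(-3, 3 - 1*1))*F(-3) = (-(-10) - 1*2/5)*(2*(-3)*(-2 - 3)) = (-2*(-5) - 2/5)*(2*(-3)*(-5)) = (10 - 2/5)*30 = (48/5)*30 = 288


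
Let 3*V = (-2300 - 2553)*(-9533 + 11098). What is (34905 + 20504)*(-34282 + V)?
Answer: -426526901519/3 ≈ -1.4218e+11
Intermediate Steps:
V = -7594945/3 (V = ((-2300 - 2553)*(-9533 + 11098))/3 = (-4853*1565)/3 = (⅓)*(-7594945) = -7594945/3 ≈ -2.5316e+6)
(34905 + 20504)*(-34282 + V) = (34905 + 20504)*(-34282 - 7594945/3) = 55409*(-7697791/3) = -426526901519/3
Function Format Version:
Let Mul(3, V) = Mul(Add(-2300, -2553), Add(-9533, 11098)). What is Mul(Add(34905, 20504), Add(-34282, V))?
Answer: Rational(-426526901519, 3) ≈ -1.4218e+11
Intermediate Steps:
V = Rational(-7594945, 3) (V = Mul(Rational(1, 3), Mul(Add(-2300, -2553), Add(-9533, 11098))) = Mul(Rational(1, 3), Mul(-4853, 1565)) = Mul(Rational(1, 3), -7594945) = Rational(-7594945, 3) ≈ -2.5316e+6)
Mul(Add(34905, 20504), Add(-34282, V)) = Mul(Add(34905, 20504), Add(-34282, Rational(-7594945, 3))) = Mul(55409, Rational(-7697791, 3)) = Rational(-426526901519, 3)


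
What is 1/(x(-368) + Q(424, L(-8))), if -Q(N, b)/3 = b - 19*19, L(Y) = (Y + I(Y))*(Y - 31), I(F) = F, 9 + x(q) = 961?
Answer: 1/163 ≈ 0.0061350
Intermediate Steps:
x(q) = 952 (x(q) = -9 + 961 = 952)
L(Y) = 2*Y*(-31 + Y) (L(Y) = (Y + Y)*(Y - 31) = (2*Y)*(-31 + Y) = 2*Y*(-31 + Y))
Q(N, b) = 1083 - 3*b (Q(N, b) = -3*(b - 19*19) = -3*(b - 1*361) = -3*(b - 361) = -3*(-361 + b) = 1083 - 3*b)
1/(x(-368) + Q(424, L(-8))) = 1/(952 + (1083 - 6*(-8)*(-31 - 8))) = 1/(952 + (1083 - 6*(-8)*(-39))) = 1/(952 + (1083 - 3*624)) = 1/(952 + (1083 - 1872)) = 1/(952 - 789) = 1/163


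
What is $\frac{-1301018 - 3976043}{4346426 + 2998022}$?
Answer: $- \frac{5277061}{7344448} \approx -0.71851$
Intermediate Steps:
$\frac{-1301018 - 3976043}{4346426 + 2998022} = - \frac{5277061}{7344448}$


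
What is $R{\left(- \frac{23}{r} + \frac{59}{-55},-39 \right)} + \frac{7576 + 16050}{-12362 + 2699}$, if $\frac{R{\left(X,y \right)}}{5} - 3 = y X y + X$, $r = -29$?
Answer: $- \frac{6520659595}{3082497} \approx -2115.4$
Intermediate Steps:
$R{\left(X,y \right)} = 15 + 5 X + 5 X y^{2}$ ($R{\left(X,y \right)} = 15 + 5 \left(y X y + X\right) = 15 + 5 \left(X y y + X\right) = 15 + 5 \left(X y^{2} + X\right) = 15 + 5 \left(X + X y^{2}\right) = 15 + \left(5 X + 5 X y^{2}\right) = 15 + 5 X + 5 X y^{2}$)
$R{\left(- \frac{23}{r} + \frac{59}{-55},-39 \right)} + \frac{7576 + 16050}{-12362 + 2699} = \left(15 + 5 \left(- \frac{23}{-29} + \frac{59}{-55}\right) + 5 \left(- \frac{23}{-29} + \frac{59}{-55}\right) \left(-39\right)^{2}\right) + \frac{7576 + 16050}{-12362 + 2699} = \left(15 + 5 \left(\left(-23\right) \left(- \frac{1}{29}\right) + 59 \left(- \frac{1}{55}\right)\right) + 5 \left(\left(-23\right) \left(- \frac{1}{29}\right) + 59 \left(- \frac{1}{55}\right)\right) 1521\right) + \frac{23626}{-9663} = \left(15 + 5 \left(\frac{23}{29} - \frac{59}{55}\right) + 5 \left(\frac{23}{29} - \frac{59}{55}\right) 1521\right) + 23626 \left(- \frac{1}{9663}\right) = \left(15 + 5 \left(- \frac{446}{1595}\right) + 5 \left(- \frac{446}{1595}\right) 1521\right) - \frac{23626}{9663} = \left(15 - \frac{446}{319} - \frac{678366}{319}\right) - \frac{23626}{9663} = - \frac{674027}{319} - \frac{23626}{9663} = - \frac{6520659595}{3082497}$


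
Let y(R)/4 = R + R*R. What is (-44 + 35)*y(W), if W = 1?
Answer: -72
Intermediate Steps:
y(R) = 4*R + 4*R**2 (y(R) = 4*(R + R*R) = 4*(R + R**2) = 4*R + 4*R**2)
(-44 + 35)*y(W) = (-44 + 35)*(4*1*(1 + 1)) = -36*2 = -9*8 = -72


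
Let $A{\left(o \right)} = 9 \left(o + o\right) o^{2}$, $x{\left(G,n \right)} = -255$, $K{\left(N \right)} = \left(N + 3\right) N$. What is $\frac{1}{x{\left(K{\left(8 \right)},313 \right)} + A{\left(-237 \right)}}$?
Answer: $- \frac{1}{239617209} \approx -4.1733 \cdot 10^{-9}$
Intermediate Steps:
$K{\left(N \right)} = N \left(3 + N\right)$ ($K{\left(N \right)} = \left(3 + N\right) N = N \left(3 + N\right)$)
$A{\left(o \right)} = 18 o^{3}$ ($A{\left(o \right)} = 9 \cdot 2 o o^{2} = 18 o o^{2} = 18 o^{3}$)
$\frac{1}{x{\left(K{\left(8 \right)},313 \right)} + A{\left(-237 \right)}} = \frac{1}{-255 + 18 \left(-237\right)^{3}} = \frac{1}{-255 + 18 \left(-13312053\right)} = \frac{1}{-255 - 239616954} = \frac{1}{-239617209} = - \frac{1}{239617209}$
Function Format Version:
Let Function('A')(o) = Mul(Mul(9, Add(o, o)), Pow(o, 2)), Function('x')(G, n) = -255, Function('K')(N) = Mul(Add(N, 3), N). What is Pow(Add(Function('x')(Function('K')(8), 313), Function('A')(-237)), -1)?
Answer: Rational(-1, 239617209) ≈ -4.1733e-9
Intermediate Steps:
Function('K')(N) = Mul(N, Add(3, N)) (Function('K')(N) = Mul(Add(3, N), N) = Mul(N, Add(3, N)))
Function('A')(o) = Mul(18, Pow(o, 3)) (Function('A')(o) = Mul(Mul(9, Mul(2, o)), Pow(o, 2)) = Mul(Mul(18, o), Pow(o, 2)) = Mul(18, Pow(o, 3)))
Pow(Add(Function('x')(Function('K')(8), 313), Function('A')(-237)), -1) = Pow(Add(-255, Mul(18, Pow(-237, 3))), -1) = Pow(Add(-255, Mul(18, -13312053)), -1) = Pow(Add(-255, -239616954), -1) = Pow(-239617209, -1) = Rational(-1, 239617209)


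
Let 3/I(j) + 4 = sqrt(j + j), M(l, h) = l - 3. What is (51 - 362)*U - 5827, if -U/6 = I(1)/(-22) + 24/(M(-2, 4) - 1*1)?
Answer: -1017809/77 + 2799*sqrt(2)/154 ≈ -13193.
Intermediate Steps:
M(l, h) = -3 + l
I(j) = 3/(-4 + sqrt(2)*sqrt(j)) (I(j) = 3/(-4 + sqrt(j + j)) = 3/(-4 + sqrt(2*j)) = 3/(-4 + sqrt(2)*sqrt(j)))
U = 24 + 9/(11*(-4 + sqrt(2))) (U = -6*((3/(-4 + sqrt(2)*sqrt(1)))/(-22) + 24/((-3 - 2) - 1*1)) = -6*((3/(-4 + sqrt(2)*1))*(-1/22) + 24/(-5 - 1)) = -6*((3/(-4 + sqrt(2)))*(-1/22) + 24/(-6)) = -6*(-3/(22*(-4 + sqrt(2))) + 24*(-1/6)) = -6*(-3/(22*(-4 + sqrt(2))) - 4) = -6*(-4 - 3/(22*(-4 + sqrt(2)))) = 24 + 9/(11*(-4 + sqrt(2))) ≈ 23.684)
(51 - 362)*U - 5827 = (51 - 362)*(1830/77 - 9*sqrt(2)/154) - 5827 = -311*(1830/77 - 9*sqrt(2)/154) - 5827 = (-569130/77 + 2799*sqrt(2)/154) - 5827 = -1017809/77 + 2799*sqrt(2)/154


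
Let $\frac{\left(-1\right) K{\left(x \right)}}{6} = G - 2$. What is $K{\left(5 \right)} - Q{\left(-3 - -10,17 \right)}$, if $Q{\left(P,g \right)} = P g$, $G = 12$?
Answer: $-179$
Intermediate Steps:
$K{\left(x \right)} = -60$ ($K{\left(x \right)} = - 6 \left(12 - 2\right) = \left(-6\right) 10 = -60$)
$K{\left(5 \right)} - Q{\left(-3 - -10,17 \right)} = -60 - \left(-3 - -10\right) 17 = -60 - \left(-3 + 10\right) 17 = -60 - 7 \cdot 17 = -60 - 119 = -179$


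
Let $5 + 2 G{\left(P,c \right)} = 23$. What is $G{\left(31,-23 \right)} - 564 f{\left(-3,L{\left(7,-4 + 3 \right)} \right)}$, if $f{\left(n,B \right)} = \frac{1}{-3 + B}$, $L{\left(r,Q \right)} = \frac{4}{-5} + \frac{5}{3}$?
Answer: $\frac{2187}{8} \approx 273.38$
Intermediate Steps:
$G{\left(P,c \right)} = 9$ ($G{\left(P,c \right)} = - \frac{5}{2} + \frac{1}{2} \cdot 23 = - \frac{5}{2} + \frac{23}{2} = 9$)
$L{\left(r,Q \right)} = \frac{13}{15}$ ($L{\left(r,Q \right)} = 4 \left(- \frac{1}{5}\right) + 5 \cdot \frac{1}{3} = - \frac{4}{5} + \frac{5}{3} = \frac{13}{15}$)
$G{\left(31,-23 \right)} - 564 f{\left(-3,L{\left(7,-4 + 3 \right)} \right)} = 9 - \frac{564}{-3 + \frac{13}{15}} = 9 - \frac{564}{- \frac{32}{15}} = 9 - - \frac{2115}{8} = 9 + \frac{2115}{8} = \frac{2187}{8}$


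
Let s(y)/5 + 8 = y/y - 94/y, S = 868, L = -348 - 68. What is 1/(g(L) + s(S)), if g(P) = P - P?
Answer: -434/15425 ≈ -0.028136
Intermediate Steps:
L = -416
s(y) = -35 - 470/y (s(y) = -40 + 5*(y/y - 94/y) = -40 + 5*(1 - 94/y) = -40 + (5 - 470/y) = -35 - 470/y)
g(P) = 0
1/(g(L) + s(S)) = 1/(0 + (-35 - 470/868)) = 1/(0 + (-35 - 470*1/868)) = 1/(0 + (-35 - 235/434)) = 1/(0 - 15425/434) = 1/(-15425/434) = -434/15425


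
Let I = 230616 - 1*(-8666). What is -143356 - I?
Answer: -382638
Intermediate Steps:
I = 239282 (I = 230616 + 8666 = 239282)
-143356 - I = -143356 - 1*239282 = -143356 - 239282 = -382638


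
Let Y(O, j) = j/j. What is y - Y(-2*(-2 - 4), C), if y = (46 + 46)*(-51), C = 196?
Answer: -4693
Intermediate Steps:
y = -4692 (y = 92*(-51) = -4692)
Y(O, j) = 1
y - Y(-2*(-2 - 4), C) = -4692 - 1*1 = -4692 - 1 = -4693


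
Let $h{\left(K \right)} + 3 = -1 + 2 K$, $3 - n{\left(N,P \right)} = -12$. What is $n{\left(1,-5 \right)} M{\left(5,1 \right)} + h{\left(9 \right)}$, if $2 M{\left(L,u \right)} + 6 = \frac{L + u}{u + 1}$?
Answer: $- \frac{17}{2} \approx -8.5$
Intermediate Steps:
$n{\left(N,P \right)} = 15$ ($n{\left(N,P \right)} = 3 - -12 = 3 + 12 = 15$)
$h{\left(K \right)} = -4 + 2 K$ ($h{\left(K \right)} = -3 + \left(-1 + 2 K\right) = -4 + 2 K$)
$M{\left(L,u \right)} = -3 + \frac{L + u}{2 \left(1 + u\right)}$ ($M{\left(L,u \right)} = -3 + \frac{\left(L + u\right) \frac{1}{u + 1}}{2} = -3 + \frac{\left(L + u\right) \frac{1}{1 + u}}{2} = -3 + \frac{\frac{1}{1 + u} \left(L + u\right)}{2} = -3 + \frac{L + u}{2 \left(1 + u\right)}$)
$n{\left(1,-5 \right)} M{\left(5,1 \right)} + h{\left(9 \right)} = 15 \frac{-6 + 5 - 5}{2 \left(1 + 1\right)} + \left(-4 + 2 \cdot 9\right) = 15 \frac{-6 + 5 - 5}{2 \cdot 2} + \left(-4 + 18\right) = 15 \cdot \frac{1}{2} \cdot \frac{1}{2} \left(-6\right) + 14 = 15 \left(- \frac{3}{2}\right) + 14 = - \frac{45}{2} + 14 = - \frac{17}{2}$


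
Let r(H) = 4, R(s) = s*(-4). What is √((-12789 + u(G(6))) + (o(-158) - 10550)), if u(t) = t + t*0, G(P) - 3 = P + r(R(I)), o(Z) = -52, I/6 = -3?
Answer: I*√23378 ≈ 152.9*I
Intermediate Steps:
I = -18 (I = 6*(-3) = -18)
R(s) = -4*s
G(P) = 7 + P (G(P) = 3 + (P + 4) = 3 + (4 + P) = 7 + P)
u(t) = t (u(t) = t + 0 = t)
√((-12789 + u(G(6))) + (o(-158) - 10550)) = √((-12789 + (7 + 6)) + (-52 - 10550)) = √((-12789 + 13) - 10602) = √(-12776 - 10602) = √(-23378) = I*√23378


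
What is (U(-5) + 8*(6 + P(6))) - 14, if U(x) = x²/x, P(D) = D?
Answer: 77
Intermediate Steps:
U(x) = x
(U(-5) + 8*(6 + P(6))) - 14 = (-5 + 8*(6 + 6)) - 14 = (-5 + 8*12) - 14 = (-5 + 96) - 14 = 91 - 14 = 77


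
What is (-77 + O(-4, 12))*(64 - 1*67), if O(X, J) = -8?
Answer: 255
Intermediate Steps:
(-77 + O(-4, 12))*(64 - 1*67) = (-77 - 8)*(64 - 1*67) = -85*(64 - 67) = -85*(-3) = 255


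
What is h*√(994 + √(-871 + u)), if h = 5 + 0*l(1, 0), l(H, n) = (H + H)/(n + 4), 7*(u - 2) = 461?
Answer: 5*√(48706 + 7*I*√39354)/7 ≈ 157.65 + 2.247*I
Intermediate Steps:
u = 475/7 (u = 2 + (⅐)*461 = 2 + 461/7 = 475/7 ≈ 67.857)
l(H, n) = 2*H/(4 + n) (l(H, n) = (2*H)/(4 + n) = 2*H/(4 + n))
h = 5 (h = 5 + 0*(2*1/(4 + 0)) = 5 + 0*(2*1/4) = 5 + 0*(2*1*(¼)) = 5 + 0*(½) = 5 + 0 = 5)
h*√(994 + √(-871 + u)) = 5*√(994 + √(-871 + 475/7)) = 5*√(994 + √(-5622/7)) = 5*√(994 + I*√39354/7)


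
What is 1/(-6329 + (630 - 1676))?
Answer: -1/7375 ≈ -0.00013559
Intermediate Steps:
1/(-6329 + (630 - 1676)) = 1/(-6329 - 1046) = 1/(-7375) = -1/7375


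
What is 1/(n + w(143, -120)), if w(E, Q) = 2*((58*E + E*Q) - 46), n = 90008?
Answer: 1/72184 ≈ 1.3853e-5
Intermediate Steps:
w(E, Q) = -92 + 116*E + 2*E*Q (w(E, Q) = 2*(-46 + 58*E + E*Q) = -92 + 116*E + 2*E*Q)
1/(n + w(143, -120)) = 1/(90008 + (-92 + 116*143 + 2*143*(-120))) = 1/(90008 + (-92 + 16588 - 34320)) = 1/(90008 - 17824) = 1/72184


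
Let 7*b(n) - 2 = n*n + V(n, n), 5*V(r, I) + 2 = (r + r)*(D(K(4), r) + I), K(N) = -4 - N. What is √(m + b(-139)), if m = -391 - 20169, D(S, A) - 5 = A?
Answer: I*√19148255/35 ≈ 125.02*I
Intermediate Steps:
D(S, A) = 5 + A
V(r, I) = -⅖ + 2*r*(5 + I + r)/5 (V(r, I) = -⅖ + ((r + r)*((5 + r) + I))/5 = -⅖ + ((2*r)*(5 + I + r))/5 = -⅖ + (2*r*(5 + I + r))/5 = -⅖ + 2*r*(5 + I + r)/5)
m = -20560
b(n) = 8/35 + n²/5 + 2*n*(5 + n)/35 (b(n) = 2/7 + (n*n + (-⅖ + 2*n*n/5 + 2*n*(5 + n)/5))/7 = 2/7 + (n² + (-⅖ + 2*n²/5 + 2*n*(5 + n)/5))/7 = 2/7 + (-⅖ + 7*n²/5 + 2*n*(5 + n)/5)/7 = 2/7 + (-2/35 + n²/5 + 2*n*(5 + n)/35) = 8/35 + n²/5 + 2*n*(5 + n)/35)
√(m + b(-139)) = √(-20560 + (8/35 + (2/7)*(-139) + (9/35)*(-139)²)) = √(-20560 + (8/35 - 278/7 + (9/35)*19321)) = √(-20560 + (8/35 - 278/7 + 173889/35)) = √(-20560 + 172507/35) = √(-547093/35) = I*√19148255/35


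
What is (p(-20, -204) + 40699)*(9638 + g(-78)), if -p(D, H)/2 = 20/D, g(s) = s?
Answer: 389101560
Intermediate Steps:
p(D, H) = -40/D
(p(-20, -204) + 40699)*(9638 + g(-78)) = (-40/(-20) + 40699)*(9638 - 78) = (-40*(-1/20) + 40699)*9560 = (2 + 40699)*9560 = 40701*9560 = 389101560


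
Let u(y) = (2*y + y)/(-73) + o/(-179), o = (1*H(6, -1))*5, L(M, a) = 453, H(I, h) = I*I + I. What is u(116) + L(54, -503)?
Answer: 5841729/13067 ≈ 447.06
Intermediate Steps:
H(I, h) = I + I**2 (H(I, h) = I**2 + I = I + I**2)
o = 210 (o = (1*(6*(1 + 6)))*5 = (1*(6*7))*5 = (1*42)*5 = 42*5 = 210)
u(y) = -210/179 - 3*y/73 (u(y) = (2*y + y)/(-73) + 210/(-179) = (3*y)*(-1/73) + 210*(-1/179) = -3*y/73 - 210/179 = -210/179 - 3*y/73)
u(116) + L(54, -503) = (-210/179 - 3/73*116) + 453 = (-210/179 - 348/73) + 453 = -77622/13067 + 453 = 5841729/13067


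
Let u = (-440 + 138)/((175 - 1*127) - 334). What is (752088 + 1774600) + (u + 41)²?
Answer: 51704411108/20449 ≈ 2.5285e+6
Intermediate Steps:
u = 151/143 (u = -302/((175 - 127) - 334) = -302/(48 - 334) = -302/(-286) = -302*(-1/286) = 151/143 ≈ 1.0559)
(752088 + 1774600) + (u + 41)² = (752088 + 1774600) + (151/143 + 41)² = 2526688 + (6014/143)² = 2526688 + 36168196/20449 = 51704411108/20449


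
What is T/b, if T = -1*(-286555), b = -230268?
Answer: -286555/230268 ≈ -1.2444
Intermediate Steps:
T = 286555
T/b = 286555/(-230268) = 286555*(-1/230268) = -286555/230268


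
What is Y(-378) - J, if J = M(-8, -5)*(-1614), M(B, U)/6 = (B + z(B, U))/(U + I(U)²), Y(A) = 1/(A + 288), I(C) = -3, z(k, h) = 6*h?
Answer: -8279821/90 ≈ -91998.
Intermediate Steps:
Y(A) = 1/(288 + A)
M(B, U) = 6*(B + 6*U)/(9 + U) (M(B, U) = 6*((B + 6*U)/(U + (-3)²)) = 6*((B + 6*U)/(U + 9)) = 6*((B + 6*U)/(9 + U)) = 6*(B + 6*U)/(9 + U))
J = 91998 (J = (6*(-8 + 6*(-5))/(9 - 5))*(-1614) = (6*(-8 - 30)/4)*(-1614) = (6*(¼)*(-38))*(-1614) = -57*(-1614) = 91998)
Y(-378) - J = 1/(288 - 378) - 1*91998 = 1/(-90) - 91998 = -1/90 - 91998 = -8279821/90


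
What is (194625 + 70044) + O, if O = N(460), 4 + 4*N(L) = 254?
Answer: 529463/2 ≈ 2.6473e+5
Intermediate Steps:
N(L) = 125/2 (N(L) = -1 + (1/4)*254 = -1 + 127/2 = 125/2)
O = 125/2 ≈ 62.500
(194625 + 70044) + O = (194625 + 70044) + 125/2 = 264669 + 125/2 = 529463/2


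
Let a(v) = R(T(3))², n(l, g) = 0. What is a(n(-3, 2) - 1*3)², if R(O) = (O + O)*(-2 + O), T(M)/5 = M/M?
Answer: 810000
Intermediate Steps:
T(M) = 5 (T(M) = 5*(M/M) = 5*1 = 5)
R(O) = 2*O*(-2 + O) (R(O) = (2*O)*(-2 + O) = 2*O*(-2 + O))
a(v) = 900 (a(v) = (2*5*(-2 + 5))² = (2*5*3)² = 30² = 900)
a(n(-3, 2) - 1*3)² = 900² = 810000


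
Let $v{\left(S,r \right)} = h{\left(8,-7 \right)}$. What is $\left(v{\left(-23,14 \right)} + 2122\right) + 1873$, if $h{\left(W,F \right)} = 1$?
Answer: $3996$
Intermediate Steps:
$v{\left(S,r \right)} = 1$
$\left(v{\left(-23,14 \right)} + 2122\right) + 1873 = \left(1 + 2122\right) + 1873 = 2123 + 1873 = 3996$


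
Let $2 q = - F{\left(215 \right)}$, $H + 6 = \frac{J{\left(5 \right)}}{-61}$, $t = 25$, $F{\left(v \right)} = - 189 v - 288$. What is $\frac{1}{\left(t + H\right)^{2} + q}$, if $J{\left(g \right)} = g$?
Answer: $\frac{7442}{154937915} \approx 4.8032 \cdot 10^{-5}$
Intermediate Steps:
$F{\left(v \right)} = -288 - 189 v$
$H = - \frac{371}{61}$ ($H = -6 + \frac{5}{-61} = -6 + 5 \left(- \frac{1}{61}\right) = -6 - \frac{5}{61} = - \frac{371}{61} \approx -6.082$)
$q = \frac{40923}{2}$ ($q = \frac{\left(-1\right) \left(-288 - 40635\right)}{2} = \frac{\left(-1\right) \left(-40923\right)}{2} = \frac{1}{2} \cdot 40923 = \frac{40923}{2} \approx 20462.0$)
$\frac{1}{\left(t + H\right)^{2} + q} = \frac{1}{\left(25 - \frac{371}{61}\right)^{2} + \frac{40923}{2}} = \frac{1}{\left(\frac{1154}{61}\right)^{2} + \frac{40923}{2}} = \frac{1}{\frac{1331716}{3721} + \frac{40923}{2}} = \frac{1}{\frac{154937915}{7442}} = \frac{7442}{154937915}$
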